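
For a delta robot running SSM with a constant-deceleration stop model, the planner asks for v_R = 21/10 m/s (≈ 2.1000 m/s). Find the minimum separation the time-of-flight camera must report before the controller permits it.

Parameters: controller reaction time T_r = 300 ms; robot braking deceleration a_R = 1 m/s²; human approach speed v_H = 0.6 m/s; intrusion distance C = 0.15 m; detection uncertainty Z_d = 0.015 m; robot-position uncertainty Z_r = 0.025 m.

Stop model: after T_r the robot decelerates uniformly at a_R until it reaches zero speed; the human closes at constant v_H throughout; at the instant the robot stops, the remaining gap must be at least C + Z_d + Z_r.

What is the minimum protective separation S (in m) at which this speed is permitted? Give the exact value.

S_min = 893/200 m = 4.4650 m

T_s = v_R/a_R = (21/10)/1 = 2.1000 s
robot covers v_R·T_r = 2.1000·0.3000 = 0.6300 m before braking
robot under decel: 2.1000²/(2·1.0000) = 2.2050 m
human over T_r+T_s: 0.6000·(0.3000+2.1000) = 1.4400 m
C+Z_d+Z_r = 0.1500+0.0150+0.0250 = 0.1900 m
S_min ≈ 0.6300+2.2050+1.4400+0.1900  ⇒  S_min = 893/200 m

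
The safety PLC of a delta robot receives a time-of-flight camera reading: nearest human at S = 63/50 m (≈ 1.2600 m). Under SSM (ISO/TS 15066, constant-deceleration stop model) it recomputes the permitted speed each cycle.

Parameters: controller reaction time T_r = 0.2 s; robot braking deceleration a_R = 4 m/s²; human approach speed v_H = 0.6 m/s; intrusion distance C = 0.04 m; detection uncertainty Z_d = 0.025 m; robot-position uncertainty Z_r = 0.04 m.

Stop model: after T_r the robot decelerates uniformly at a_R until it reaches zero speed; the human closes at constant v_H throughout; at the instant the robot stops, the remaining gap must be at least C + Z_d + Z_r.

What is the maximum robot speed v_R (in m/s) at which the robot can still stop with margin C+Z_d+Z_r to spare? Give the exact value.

at the boundary: (1/8)·v² + (7/20)·v + (-207/200) = 0
  disc = (7/20)² − 4·(1/8)·(-207/200) = 16/25 ; √disc = 4/5
  v_R = (−(7/20) + 4/5) / (2·(1/8)) = 9/5 m/s
check:
braking lasts T_s = (9/5)/4 = 0.4500 s
robot covers v_R·T_r = 1.8000·0.2000 = 0.3600 m before braking
robot under decel: 1.8000²/(2·4.0000) = 0.4050 m
human over T_r+T_s: 0.6000·(0.2000+0.4500) = 0.3900 m
C+Z_d+Z_r = 0.0400+0.0250+0.0400 = 0.1050 m
sum ≈ 0.3600+0.4050+0.3900+0.1050 ≈ 1.2600 m = S ✓

v_R_max = 9/5 m/s = 1.8000 m/s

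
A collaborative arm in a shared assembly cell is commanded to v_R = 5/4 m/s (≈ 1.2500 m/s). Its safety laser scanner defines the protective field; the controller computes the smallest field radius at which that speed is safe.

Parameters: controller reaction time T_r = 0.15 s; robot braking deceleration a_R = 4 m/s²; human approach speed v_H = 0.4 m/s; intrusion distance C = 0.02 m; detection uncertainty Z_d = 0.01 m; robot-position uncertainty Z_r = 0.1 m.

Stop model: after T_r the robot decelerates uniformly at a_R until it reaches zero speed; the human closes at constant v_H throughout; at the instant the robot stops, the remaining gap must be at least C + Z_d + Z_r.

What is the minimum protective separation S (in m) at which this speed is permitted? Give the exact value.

T_s = v_R/a_R = (5/4)/4 = 0.3125 s
robot in T_r: 1.2500·0.1500 = 0.1875 m
robot covers 1.2500·0.3125 − ½·4.0000·0.3125² = 0.1953 m while stopping
human closes 0.4000·0.4625 = 0.1850 m
residual clearance needed = 0.0200+0.0100+0.1000 = 0.1300 m
S_min ≈ 0.1875+0.1953+0.1850+0.1300  ⇒  S_min = 2233/3200 m

S_min = 2233/3200 m = 0.6978 m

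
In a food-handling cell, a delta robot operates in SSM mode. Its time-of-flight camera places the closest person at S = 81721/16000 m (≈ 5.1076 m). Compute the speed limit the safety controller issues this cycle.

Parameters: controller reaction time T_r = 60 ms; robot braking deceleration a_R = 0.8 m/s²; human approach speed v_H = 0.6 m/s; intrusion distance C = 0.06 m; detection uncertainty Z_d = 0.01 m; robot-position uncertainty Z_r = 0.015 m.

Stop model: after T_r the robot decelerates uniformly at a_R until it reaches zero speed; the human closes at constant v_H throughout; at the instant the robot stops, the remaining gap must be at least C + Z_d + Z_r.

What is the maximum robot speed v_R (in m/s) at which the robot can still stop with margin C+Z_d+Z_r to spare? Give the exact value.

v_R_max = 9/4 m/s = 2.2500 m/s

at the boundary: (5/8)·v² + (81/100)·v + (-15957/3200) = 0
  disc = (81/100)² − 4·(5/8)·(-15957/3200) = 2099601/160000 ; √disc = 1449/400
  v_R = (−(81/100) + 1449/400) / (2·(5/8)) = 9/4 m/s
check:
T_s = v_R/a_R = (9/4)/(4/5) = 2.8125 s
robot in T_r: 2.2500·0.0600 = 0.1350 m
braking distance = 2.2500²/(2·0.8000) = 3.1641 m
human closes 0.6000·2.8725 = 1.7235 m
C+Z_d+Z_r = 0.0600+0.0100+0.0150 = 0.0850 m
sum ≈ 0.1350+3.1641+1.7235+0.0850 ≈ 5.1076 m = S ✓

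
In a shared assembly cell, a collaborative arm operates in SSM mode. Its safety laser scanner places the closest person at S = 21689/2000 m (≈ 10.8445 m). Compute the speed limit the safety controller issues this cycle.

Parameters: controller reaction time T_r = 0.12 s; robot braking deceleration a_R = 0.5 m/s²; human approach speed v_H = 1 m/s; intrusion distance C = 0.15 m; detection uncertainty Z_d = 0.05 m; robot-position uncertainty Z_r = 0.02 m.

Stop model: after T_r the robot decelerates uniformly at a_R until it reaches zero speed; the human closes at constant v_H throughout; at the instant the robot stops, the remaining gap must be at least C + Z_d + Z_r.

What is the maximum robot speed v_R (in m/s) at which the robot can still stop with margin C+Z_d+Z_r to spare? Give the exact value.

v_R_max = 47/20 m/s = 2.3500 m/s

collect terms ⇒ (1)·v_R² + (53/25)·v_R + (-21009/2000) = 0
  disc = (53/25)² − 4·(1)·(-21009/2000) = 116281/2500 ; √disc = 341/50
  v_R = (−(53/25) + 341/50) / (2·(1)) = 47/20 m/s
check:
T_s = v_R/a_R = (47/20)/(1/2) = 4.7000 s
robot in T_r: 2.3500·0.1200 = 0.2820 m
robot under decel: 2.3500²/(2·0.5000) = 5.5225 m
person approaches 1.0000·(0.1200+4.7000) = 4.8200 m
margins: 0.1500+0.0500+0.0200 = 0.2200 m
sum ≈ 0.2820+5.5225+4.8200+0.2200 ≈ 10.8445 m = S ✓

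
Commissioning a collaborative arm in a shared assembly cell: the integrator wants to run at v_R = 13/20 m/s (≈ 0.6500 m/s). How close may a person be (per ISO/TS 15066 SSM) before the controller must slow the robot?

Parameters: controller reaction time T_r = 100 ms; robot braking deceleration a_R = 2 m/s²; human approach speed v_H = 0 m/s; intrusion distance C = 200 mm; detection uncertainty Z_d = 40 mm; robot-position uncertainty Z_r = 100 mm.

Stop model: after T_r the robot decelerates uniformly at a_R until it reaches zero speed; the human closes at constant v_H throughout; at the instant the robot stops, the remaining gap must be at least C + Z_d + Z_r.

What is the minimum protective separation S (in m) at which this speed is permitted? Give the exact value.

braking lasts T_s = (13/20)/2 = 0.3250 s
reaction-phase robot travel = 0.6500·0.1000 = 0.0650 m
braking distance = 0.6500²/(2·2.0000) = 0.1056 m
person approaches 0.0000·(0.1000+0.3250) = 0.0000 m
margins: 0.2000+0.0400+0.1000 = 0.3400 m
S_min ≈ 0.0650+0.1056+0.0000+0.3400  ⇒  S_min = 817/1600 m

S_min = 817/1600 m = 0.5106 m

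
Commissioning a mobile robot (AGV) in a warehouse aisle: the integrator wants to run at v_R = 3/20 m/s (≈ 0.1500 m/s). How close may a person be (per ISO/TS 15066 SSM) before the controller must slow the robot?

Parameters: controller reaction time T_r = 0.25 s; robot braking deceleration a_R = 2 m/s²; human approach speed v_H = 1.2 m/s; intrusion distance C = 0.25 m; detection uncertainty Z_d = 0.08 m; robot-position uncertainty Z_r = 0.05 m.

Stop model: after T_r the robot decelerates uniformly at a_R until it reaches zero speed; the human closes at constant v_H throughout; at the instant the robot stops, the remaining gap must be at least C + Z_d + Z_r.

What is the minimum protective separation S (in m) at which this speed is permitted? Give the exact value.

T_s = v_R/a_R = (3/20)/2 = 0.0750 s
robot covers v_R·T_r = 0.1500·0.2500 = 0.0375 m before braking
braking distance = 0.1500²/(2·2.0000) = 0.0056 m
human closes 1.2000·0.3250 = 0.3900 m
C+Z_d+Z_r = 0.2500+0.0800+0.0500 = 0.3800 m
S_min ≈ 0.0375+0.0056+0.3900+0.3800  ⇒  S_min = 1301/1600 m

S_min = 1301/1600 m = 0.8131 m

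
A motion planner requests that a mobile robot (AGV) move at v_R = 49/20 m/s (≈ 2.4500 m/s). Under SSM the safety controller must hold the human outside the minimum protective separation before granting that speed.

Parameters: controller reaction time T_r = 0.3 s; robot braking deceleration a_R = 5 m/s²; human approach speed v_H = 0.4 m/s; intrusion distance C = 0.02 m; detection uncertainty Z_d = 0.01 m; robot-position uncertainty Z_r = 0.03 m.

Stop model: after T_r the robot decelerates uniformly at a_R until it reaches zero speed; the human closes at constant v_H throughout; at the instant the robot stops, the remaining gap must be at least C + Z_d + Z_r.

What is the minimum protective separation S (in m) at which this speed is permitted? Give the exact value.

stop time T_s = (49/20)/5 = 0.4900 s
robot in T_r: 2.4500·0.3000 = 0.7350 m
robot covers 2.4500·0.4900 − ½·5.0000·0.4900² = 0.6002 m while stopping
person approaches 0.4000·(0.3000+0.4900) = 0.3160 m
C+Z_d+Z_r = 0.0200+0.0100+0.0300 = 0.0600 m
S_min ≈ 0.7350+0.6002+0.3160+0.0600  ⇒  S_min = 1369/800 m

S_min = 1369/800 m = 1.7112 m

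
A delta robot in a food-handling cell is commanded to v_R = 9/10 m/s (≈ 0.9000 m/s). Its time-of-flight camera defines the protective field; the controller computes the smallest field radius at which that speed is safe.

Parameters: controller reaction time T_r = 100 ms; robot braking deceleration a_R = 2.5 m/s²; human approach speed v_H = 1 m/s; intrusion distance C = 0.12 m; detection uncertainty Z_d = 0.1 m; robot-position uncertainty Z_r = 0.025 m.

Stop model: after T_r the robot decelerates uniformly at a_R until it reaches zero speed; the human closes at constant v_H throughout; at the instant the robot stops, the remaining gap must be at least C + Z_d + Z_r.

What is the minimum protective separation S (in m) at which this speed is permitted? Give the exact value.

stop time T_s = (9/10)/(5/2) = 0.3600 s
robot in T_r: 0.9000·0.1000 = 0.0900 m
braking distance = 0.9000²/(2·2.5000) = 0.1620 m
person approaches 1.0000·(0.1000+0.3600) = 0.4600 m
C+Z_d+Z_r = 0.1200+0.1000+0.0250 = 0.2450 m
S_min ≈ 0.0900+0.1620+0.4600+0.2450  ⇒  S_min = 957/1000 m

S_min = 957/1000 m = 0.9570 m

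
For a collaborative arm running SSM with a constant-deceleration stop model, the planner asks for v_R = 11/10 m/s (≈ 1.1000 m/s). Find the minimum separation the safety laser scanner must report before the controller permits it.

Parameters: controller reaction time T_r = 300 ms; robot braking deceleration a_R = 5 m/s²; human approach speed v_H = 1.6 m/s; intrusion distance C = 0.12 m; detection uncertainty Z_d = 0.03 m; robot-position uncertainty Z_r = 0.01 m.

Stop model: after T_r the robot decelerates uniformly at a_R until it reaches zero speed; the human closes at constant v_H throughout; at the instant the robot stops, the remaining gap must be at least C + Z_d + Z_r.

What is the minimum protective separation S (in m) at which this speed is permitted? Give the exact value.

braking lasts T_s = (11/10)/5 = 0.2200 s
reaction-phase robot travel = 1.1000·0.3000 = 0.3300 m
robot under decel: 1.1000²/(2·5.0000) = 0.1210 m
person approaches 1.6000·(0.3000+0.2200) = 0.8320 m
C+Z_d+Z_r = 0.1200+0.0300+0.0100 = 0.1600 m
S_min ≈ 0.3300+0.1210+0.8320+0.1600  ⇒  S_min = 1443/1000 m

S_min = 1443/1000 m = 1.4430 m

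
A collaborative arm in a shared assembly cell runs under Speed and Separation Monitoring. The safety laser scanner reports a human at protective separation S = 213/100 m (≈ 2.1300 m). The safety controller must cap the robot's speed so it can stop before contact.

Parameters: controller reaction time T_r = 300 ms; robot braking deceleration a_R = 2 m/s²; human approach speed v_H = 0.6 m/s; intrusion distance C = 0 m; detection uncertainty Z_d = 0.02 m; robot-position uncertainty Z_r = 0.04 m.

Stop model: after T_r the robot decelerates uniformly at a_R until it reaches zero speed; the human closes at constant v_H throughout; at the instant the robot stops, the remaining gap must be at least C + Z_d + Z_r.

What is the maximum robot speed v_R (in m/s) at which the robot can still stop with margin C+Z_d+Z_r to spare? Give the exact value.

v_R_max = 9/5 m/s = 1.8000 m/s

at the boundary: (1/4)·v² + (3/5)·v + (-189/100) = 0
  disc = (3/5)² − 4·(1/4)·(-189/100) = 9/4 ; √disc = 3/2
  v_R = (−(3/5) + 3/2) / (2·(1/4)) = 9/5 m/s
check:
T_s = v_R/a_R = (9/5)/2 = 0.9000 s
robot in T_r: 1.8000·0.3000 = 0.5400 m
robot covers 1.8000·0.9000 − ½·2.0000·0.9000² = 0.8100 m while stopping
person approaches 0.6000·(0.3000+0.9000) = 0.7200 m
C+Z_d+Z_r = 0.0000+0.0200+0.0400 = 0.0600 m
sum ≈ 0.5400+0.8100+0.7200+0.0600 ≈ 2.1300 m = S ✓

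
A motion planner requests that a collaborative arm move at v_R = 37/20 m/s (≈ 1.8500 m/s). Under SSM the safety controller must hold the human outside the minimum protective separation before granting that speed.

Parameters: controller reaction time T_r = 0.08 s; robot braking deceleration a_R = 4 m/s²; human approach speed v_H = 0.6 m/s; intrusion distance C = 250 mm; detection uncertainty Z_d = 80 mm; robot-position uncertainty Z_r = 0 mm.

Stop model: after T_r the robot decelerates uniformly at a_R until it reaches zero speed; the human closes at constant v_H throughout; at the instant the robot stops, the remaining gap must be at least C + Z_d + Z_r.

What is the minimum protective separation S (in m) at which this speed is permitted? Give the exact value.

braking lasts T_s = (37/20)/4 = 0.4625 s
robot covers v_R·T_r = 1.8500·0.0800 = 0.1480 m before braking
robot covers 1.8500·0.4625 − ½·4.0000·0.4625² = 0.4278 m while stopping
person approaches 0.6000·(0.0800+0.4625) = 0.3255 m
residual clearance needed = 0.2500+0.0800+0.0000 = 0.3300 m
S_min ≈ 0.1480+0.4278+0.3255+0.3300  ⇒  S_min = 19701/16000 m

S_min = 19701/16000 m = 1.2313 m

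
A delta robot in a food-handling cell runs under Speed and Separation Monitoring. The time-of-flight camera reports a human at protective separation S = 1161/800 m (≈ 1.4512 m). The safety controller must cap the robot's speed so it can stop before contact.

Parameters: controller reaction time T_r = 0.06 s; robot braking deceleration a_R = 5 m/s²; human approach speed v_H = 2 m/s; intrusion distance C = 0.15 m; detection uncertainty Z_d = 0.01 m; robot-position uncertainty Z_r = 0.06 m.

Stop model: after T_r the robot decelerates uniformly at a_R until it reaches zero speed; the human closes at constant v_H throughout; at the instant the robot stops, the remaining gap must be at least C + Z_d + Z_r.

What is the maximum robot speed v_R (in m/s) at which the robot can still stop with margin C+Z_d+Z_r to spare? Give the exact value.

collect terms ⇒ (1/10)·v_R² + (23/50)·v_R + (-889/800) = 0
  disc = (23/50)² − 4·(1/10)·(-889/800) = 6561/10000 ; √disc = 81/100
  v_R = (−(23/50) + 81/100) / (2·(1/10)) = 7/4 m/s
check:
stop time T_s = (7/4)/5 = 0.3500 s
robot covers v_R·T_r = 1.7500·0.0600 = 0.1050 m before braking
robot under decel: 1.7500²/(2·5.0000) = 0.3063 m
human closes 2.0000·0.4100 = 0.8200 m
residual clearance needed = 0.1500+0.0100+0.0600 = 0.2200 m
sum ≈ 0.1050+0.3063+0.8200+0.2200 ≈ 1.4512 m = S ✓

v_R_max = 7/4 m/s = 1.7500 m/s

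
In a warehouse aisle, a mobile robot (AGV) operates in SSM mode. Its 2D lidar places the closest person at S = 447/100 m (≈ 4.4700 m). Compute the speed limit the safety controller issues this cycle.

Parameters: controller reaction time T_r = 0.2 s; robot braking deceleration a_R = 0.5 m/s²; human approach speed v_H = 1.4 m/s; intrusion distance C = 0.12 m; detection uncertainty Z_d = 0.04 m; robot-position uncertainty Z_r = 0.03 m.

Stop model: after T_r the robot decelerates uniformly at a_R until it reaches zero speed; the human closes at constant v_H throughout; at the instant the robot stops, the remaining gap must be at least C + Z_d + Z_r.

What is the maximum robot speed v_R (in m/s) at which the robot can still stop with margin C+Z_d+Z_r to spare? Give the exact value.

quadratic (1)·v² + (3)·v + (-4) = 0
  disc = (3)² − 4·(1)·(-4) = 25 ; √disc = 5
  v_R = (−(3) + 5) / (2·(1)) = 1 m/s
check:
T_s = v_R/a_R = 1/(1/2) = 2.0000 s
reaction-phase robot travel = 1.0000·0.2000 = 0.2000 m
robot covers 1.0000·2.0000 − ½·0.5000·2.0000² = 1.0000 m while stopping
human closes 1.4000·2.2000 = 3.0800 m
residual clearance needed = 0.1200+0.0400+0.0300 = 0.1900 m
sum ≈ 0.2000+1.0000+3.0800+0.1900 ≈ 4.4700 m = S ✓

v_R_max = 1 m/s = 1.0000 m/s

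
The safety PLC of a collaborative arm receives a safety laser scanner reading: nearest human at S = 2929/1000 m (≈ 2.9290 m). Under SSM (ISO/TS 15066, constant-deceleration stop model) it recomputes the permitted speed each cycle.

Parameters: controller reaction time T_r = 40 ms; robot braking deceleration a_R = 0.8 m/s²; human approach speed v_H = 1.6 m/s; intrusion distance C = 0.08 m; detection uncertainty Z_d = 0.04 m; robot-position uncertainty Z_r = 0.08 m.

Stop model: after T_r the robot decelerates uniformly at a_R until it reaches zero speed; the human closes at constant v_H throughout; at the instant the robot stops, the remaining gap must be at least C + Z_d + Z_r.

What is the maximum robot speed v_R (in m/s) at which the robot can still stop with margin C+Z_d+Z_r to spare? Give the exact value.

quadratic (5/8)·v² + (51/25)·v + (-533/200) = 0
  disc = (51/25)² − 4·(5/8)·(-533/200) = 108241/10000 ; √disc = 329/100
  v_R = (−(51/25) + 329/100) / (2·(5/8)) = 1 m/s
check:
braking lasts T_s = 1/(4/5) = 1.2500 s
reaction-phase robot travel = 1.0000·0.0400 = 0.0400 m
robot under decel: 1.0000²/(2·0.8000) = 0.6250 m
person approaches 1.6000·(0.0400+1.2500) = 2.0640 m
C+Z_d+Z_r = 0.0800+0.0400+0.0800 = 0.2000 m
sum ≈ 0.0400+0.6250+2.0640+0.2000 ≈ 2.9290 m = S ✓

v_R_max = 1 m/s = 1.0000 m/s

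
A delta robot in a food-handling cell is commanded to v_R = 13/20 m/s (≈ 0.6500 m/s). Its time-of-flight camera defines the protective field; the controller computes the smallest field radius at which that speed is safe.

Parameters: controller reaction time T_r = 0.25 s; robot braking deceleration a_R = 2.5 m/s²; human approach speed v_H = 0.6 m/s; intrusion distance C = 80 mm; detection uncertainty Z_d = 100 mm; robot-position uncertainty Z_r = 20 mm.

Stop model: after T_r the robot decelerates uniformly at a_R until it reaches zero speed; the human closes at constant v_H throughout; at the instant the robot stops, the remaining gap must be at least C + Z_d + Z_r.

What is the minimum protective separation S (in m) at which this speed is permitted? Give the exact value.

S_min = 753/1000 m = 0.7530 m

T_s = v_R/a_R = (13/20)/(5/2) = 0.2600 s
robot covers v_R·T_r = 0.6500·0.2500 = 0.1625 m before braking
braking distance = 0.6500²/(2·2.5000) = 0.0845 m
person approaches 0.6000·(0.2500+0.2600) = 0.3060 m
margins: 0.0800+0.1000+0.0200 = 0.2000 m
S_min ≈ 0.1625+0.0845+0.3060+0.2000  ⇒  S_min = 753/1000 m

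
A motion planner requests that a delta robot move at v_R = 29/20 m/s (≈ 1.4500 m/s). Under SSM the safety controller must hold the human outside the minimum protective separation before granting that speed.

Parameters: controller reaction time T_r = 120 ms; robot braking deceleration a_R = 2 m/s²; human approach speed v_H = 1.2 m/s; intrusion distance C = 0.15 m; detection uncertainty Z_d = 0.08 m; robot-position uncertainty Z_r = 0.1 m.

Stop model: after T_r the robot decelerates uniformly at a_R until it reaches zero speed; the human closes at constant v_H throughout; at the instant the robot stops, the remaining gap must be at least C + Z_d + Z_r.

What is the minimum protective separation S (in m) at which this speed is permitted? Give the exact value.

stop time T_s = (29/20)/2 = 0.7250 s
robot in T_r: 1.4500·0.1200 = 0.1740 m
braking distance = 1.4500²/(2·2.0000) = 0.5256 m
person approaches 1.2000·(0.1200+0.7250) = 1.0140 m
residual clearance needed = 0.1500+0.0800+0.1000 = 0.3300 m
S_min ≈ 0.1740+0.5256+1.0140+0.3300  ⇒  S_min = 16349/8000 m

S_min = 16349/8000 m = 2.0436 m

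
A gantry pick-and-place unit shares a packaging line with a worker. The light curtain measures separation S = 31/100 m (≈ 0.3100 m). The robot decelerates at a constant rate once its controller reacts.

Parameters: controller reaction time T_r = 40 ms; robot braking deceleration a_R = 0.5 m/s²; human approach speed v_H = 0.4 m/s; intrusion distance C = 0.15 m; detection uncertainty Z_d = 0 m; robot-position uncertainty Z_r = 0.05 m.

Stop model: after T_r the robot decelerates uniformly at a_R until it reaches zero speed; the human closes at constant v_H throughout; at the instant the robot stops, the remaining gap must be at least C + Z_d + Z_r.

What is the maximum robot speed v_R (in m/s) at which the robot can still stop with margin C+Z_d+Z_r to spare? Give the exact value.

v_R_max = 1/10 m/s = 0.1000 m/s

quadratic (1)·v² + (21/25)·v + (-47/500) = 0
  disc = (21/25)² − 4·(1)·(-47/500) = 676/625 ; √disc = 26/25
  v_R = (−(21/25) + 26/25) / (2·(1)) = 1/10 m/s
check:
braking lasts T_s = (1/10)/(1/2) = 0.2000 s
reaction-phase robot travel = 0.1000·0.0400 = 0.0040 m
robot under decel: 0.1000²/(2·0.5000) = 0.0100 m
human closes 0.4000·0.2400 = 0.0960 m
residual clearance needed = 0.1500+0.0000+0.0500 = 0.2000 m
sum ≈ 0.0040+0.0100+0.0960+0.2000 ≈ 0.3100 m = S ✓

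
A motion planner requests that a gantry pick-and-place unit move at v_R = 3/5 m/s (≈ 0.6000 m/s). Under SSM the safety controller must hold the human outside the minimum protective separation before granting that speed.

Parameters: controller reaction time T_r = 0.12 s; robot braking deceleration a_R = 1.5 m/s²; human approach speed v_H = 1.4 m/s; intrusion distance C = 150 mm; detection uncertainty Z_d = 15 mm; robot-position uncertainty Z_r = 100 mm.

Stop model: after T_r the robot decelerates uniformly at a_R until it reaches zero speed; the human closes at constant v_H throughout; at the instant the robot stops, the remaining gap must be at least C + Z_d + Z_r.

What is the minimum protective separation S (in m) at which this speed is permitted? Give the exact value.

T_s = v_R/a_R = (3/5)/(3/2) = 0.4000 s
robot covers v_R·T_r = 0.6000·0.1200 = 0.0720 m before braking
braking distance = 0.6000²/(2·1.5000) = 0.1200 m
person approaches 1.4000·(0.1200+0.4000) = 0.7280 m
residual clearance needed = 0.1500+0.0150+0.1000 = 0.2650 m
S_min ≈ 0.0720+0.1200+0.7280+0.2650  ⇒  S_min = 237/200 m

S_min = 237/200 m = 1.1850 m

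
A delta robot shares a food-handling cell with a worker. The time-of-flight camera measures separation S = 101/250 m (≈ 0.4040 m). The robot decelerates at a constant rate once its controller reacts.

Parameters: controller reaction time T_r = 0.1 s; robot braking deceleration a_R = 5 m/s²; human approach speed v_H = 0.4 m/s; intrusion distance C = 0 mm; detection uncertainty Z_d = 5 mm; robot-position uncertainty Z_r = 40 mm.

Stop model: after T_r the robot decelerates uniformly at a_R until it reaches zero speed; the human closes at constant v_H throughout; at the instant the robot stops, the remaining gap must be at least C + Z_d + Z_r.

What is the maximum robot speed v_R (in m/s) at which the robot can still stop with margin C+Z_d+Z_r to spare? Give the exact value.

collect terms ⇒ (1/10)·v_R² + (9/50)·v_R + (-319/1000) = 0
  disc = (9/50)² − 4·(1/10)·(-319/1000) = 4/25 ; √disc = 2/5
  v_R = (−(9/50) + 2/5) / (2·(1/10)) = 11/10 m/s
check:
braking lasts T_s = (11/10)/5 = 0.2200 s
robot in T_r: 1.1000·0.1000 = 0.1100 m
robot under decel: 1.1000²/(2·5.0000) = 0.1210 m
person approaches 0.4000·(0.1000+0.2200) = 0.1280 m
margins: 0.0000+0.0050+0.0400 = 0.0450 m
sum ≈ 0.1100+0.1210+0.1280+0.0450 ≈ 0.4040 m = S ✓

v_R_max = 11/10 m/s = 1.1000 m/s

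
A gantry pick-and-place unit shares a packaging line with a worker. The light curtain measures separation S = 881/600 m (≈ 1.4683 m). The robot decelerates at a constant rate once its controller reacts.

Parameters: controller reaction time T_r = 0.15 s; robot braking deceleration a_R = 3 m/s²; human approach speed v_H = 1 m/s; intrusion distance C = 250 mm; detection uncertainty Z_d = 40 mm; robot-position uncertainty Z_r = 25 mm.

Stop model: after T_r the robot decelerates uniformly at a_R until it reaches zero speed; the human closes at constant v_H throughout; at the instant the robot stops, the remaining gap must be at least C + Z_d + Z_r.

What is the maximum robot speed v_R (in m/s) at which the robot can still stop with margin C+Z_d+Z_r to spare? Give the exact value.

at the boundary: (1/6)·v² + (29/60)·v + (-301/300) = 0
  disc = (29/60)² − 4·(1/6)·(-301/300) = 361/400 ; √disc = 19/20
  v_R = (−(29/60) + 19/20) / (2·(1/6)) = 7/5 m/s
check:
stop time T_s = (7/5)/3 = 0.4667 s
robot in T_r: 1.4000·0.1500 = 0.2100 m
robot covers 1.4000·0.4667 − ½·3.0000·0.4667² = 0.3267 m while stopping
human closes 1.0000·0.6167 = 0.6167 m
margins: 0.2500+0.0400+0.0250 = 0.3150 m
sum ≈ 0.2100+0.3267+0.6167+0.3150 ≈ 1.4683 m = S ✓

v_R_max = 7/5 m/s = 1.4000 m/s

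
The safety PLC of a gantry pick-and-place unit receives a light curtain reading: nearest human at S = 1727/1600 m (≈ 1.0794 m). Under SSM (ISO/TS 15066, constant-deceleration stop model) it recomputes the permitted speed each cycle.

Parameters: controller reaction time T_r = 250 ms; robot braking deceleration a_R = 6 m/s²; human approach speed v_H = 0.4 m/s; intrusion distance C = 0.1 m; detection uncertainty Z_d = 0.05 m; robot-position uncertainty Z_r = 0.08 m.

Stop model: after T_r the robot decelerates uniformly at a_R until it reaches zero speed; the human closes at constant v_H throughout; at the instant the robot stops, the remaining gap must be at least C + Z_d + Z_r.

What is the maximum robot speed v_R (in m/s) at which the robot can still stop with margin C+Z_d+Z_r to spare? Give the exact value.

collect terms ⇒ (1/12)·v_R² + (19/60)·v_R + (-1199/1600) = 0
  disc = (19/60)² − 4·(1/12)·(-1199/1600) = 5041/14400 ; √disc = 71/120
  v_R = (−(19/60) + 71/120) / (2·(1/12)) = 33/20 m/s
check:
stop time T_s = (33/20)/6 = 0.2750 s
robot covers v_R·T_r = 1.6500·0.2500 = 0.4125 m before braking
braking distance = 1.6500²/(2·6.0000) = 0.2269 m
person approaches 0.4000·(0.2500+0.2750) = 0.2100 m
C+Z_d+Z_r = 0.1000+0.0500+0.0800 = 0.2300 m
sum ≈ 0.4125+0.2269+0.2100+0.2300 ≈ 1.0794 m = S ✓

v_R_max = 33/20 m/s = 1.6500 m/s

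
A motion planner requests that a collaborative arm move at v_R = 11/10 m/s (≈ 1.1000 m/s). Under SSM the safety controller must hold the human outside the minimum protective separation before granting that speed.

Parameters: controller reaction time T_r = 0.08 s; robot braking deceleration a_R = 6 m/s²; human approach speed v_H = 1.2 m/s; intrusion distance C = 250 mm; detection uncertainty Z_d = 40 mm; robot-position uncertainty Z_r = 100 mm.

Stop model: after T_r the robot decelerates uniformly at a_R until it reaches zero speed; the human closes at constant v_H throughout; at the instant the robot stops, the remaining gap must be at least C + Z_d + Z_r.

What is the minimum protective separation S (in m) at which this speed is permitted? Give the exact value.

S_min = 5369/6000 m = 0.8948 m

T_s = v_R/a_R = (11/10)/6 = 0.1833 s
reaction-phase robot travel = 1.1000·0.0800 = 0.0880 m
robot covers 1.1000·0.1833 − ½·6.0000·0.1833² = 0.1008 m while stopping
human over T_r+T_s: 1.2000·(0.0800+0.1833) = 0.3160 m
C+Z_d+Z_r = 0.2500+0.0400+0.1000 = 0.3900 m
S_min ≈ 0.0880+0.1008+0.3160+0.3900  ⇒  S_min = 5369/6000 m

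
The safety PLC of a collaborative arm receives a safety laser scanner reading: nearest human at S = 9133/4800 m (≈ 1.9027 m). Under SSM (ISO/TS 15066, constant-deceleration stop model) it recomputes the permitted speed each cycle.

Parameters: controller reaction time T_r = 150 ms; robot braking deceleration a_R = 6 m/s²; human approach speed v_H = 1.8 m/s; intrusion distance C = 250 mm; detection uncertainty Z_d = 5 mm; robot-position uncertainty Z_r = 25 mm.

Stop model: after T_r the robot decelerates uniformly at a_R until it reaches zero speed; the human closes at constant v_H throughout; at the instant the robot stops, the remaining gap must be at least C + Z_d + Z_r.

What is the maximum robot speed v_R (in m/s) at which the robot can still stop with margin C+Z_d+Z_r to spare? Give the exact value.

collect terms ⇒ (1/12)·v_R² + (9/20)·v_R + (-6493/4800) = 0
  disc = (9/20)² − 4·(1/12)·(-6493/4800) = 9409/14400 ; √disc = 97/120
  v_R = (−(9/20) + 97/120) / (2·(1/12)) = 43/20 m/s
check:
stop time T_s = (43/20)/6 = 0.3583 s
reaction-phase robot travel = 2.1500·0.1500 = 0.3225 m
robot covers 2.1500·0.3583 − ½·6.0000·0.3583² = 0.3852 m while stopping
human closes 1.8000·0.5083 = 0.9150 m
margins: 0.2500+0.0050+0.0250 = 0.2800 m
sum ≈ 0.3225+0.3852+0.9150+0.2800 ≈ 1.9027 m = S ✓

v_R_max = 43/20 m/s = 2.1500 m/s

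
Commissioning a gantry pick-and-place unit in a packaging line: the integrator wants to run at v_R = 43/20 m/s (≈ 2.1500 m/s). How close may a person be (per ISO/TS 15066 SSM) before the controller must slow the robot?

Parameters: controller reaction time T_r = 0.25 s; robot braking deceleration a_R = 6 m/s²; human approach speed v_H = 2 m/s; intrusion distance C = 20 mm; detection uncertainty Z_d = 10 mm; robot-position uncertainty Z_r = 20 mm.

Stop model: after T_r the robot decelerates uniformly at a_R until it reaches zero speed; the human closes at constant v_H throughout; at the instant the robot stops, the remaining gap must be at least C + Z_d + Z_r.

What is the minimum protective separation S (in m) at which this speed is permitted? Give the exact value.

S_min = 3503/1600 m = 2.1894 m

T_s = v_R/a_R = (43/20)/6 = 0.3583 s
reaction-phase robot travel = 2.1500·0.2500 = 0.5375 m
robot covers 2.1500·0.3583 − ½·6.0000·0.3583² = 0.3852 m while stopping
person approaches 2.0000·(0.2500+0.3583) = 1.2167 m
margins: 0.0200+0.0100+0.0200 = 0.0500 m
S_min ≈ 0.5375+0.3852+1.2167+0.0500  ⇒  S_min = 3503/1600 m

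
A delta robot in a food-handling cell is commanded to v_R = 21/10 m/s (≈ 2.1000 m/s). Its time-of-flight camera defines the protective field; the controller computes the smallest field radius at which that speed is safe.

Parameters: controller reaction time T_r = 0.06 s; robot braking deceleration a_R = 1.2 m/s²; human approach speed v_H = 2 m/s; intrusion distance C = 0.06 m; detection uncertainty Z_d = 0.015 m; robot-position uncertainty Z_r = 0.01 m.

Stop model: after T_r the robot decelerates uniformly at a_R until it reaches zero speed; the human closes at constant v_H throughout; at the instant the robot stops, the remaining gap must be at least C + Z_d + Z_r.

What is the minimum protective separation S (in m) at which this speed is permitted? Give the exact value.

S_min = 11337/2000 m = 5.6685 m

stop time T_s = (21/10)/(6/5) = 1.7500 s
reaction-phase robot travel = 2.1000·0.0600 = 0.1260 m
robot covers 2.1000·1.7500 − ½·1.2000·1.7500² = 1.8375 m while stopping
human over T_r+T_s: 2.0000·(0.0600+1.7500) = 3.6200 m
margins: 0.0600+0.0150+0.0100 = 0.0850 m
S_min ≈ 0.1260+1.8375+3.6200+0.0850  ⇒  S_min = 11337/2000 m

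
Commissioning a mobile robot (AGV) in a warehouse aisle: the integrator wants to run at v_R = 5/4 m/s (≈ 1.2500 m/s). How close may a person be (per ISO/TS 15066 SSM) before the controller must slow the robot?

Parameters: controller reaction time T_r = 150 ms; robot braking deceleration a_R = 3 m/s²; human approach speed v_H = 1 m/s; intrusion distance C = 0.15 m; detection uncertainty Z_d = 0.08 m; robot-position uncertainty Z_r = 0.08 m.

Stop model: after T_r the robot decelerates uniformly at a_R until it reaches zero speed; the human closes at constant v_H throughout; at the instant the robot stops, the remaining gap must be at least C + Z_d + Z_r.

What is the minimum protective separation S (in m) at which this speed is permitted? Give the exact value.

stop time T_s = (5/4)/3 = 0.4167 s
robot in T_r: 1.2500·0.1500 = 0.1875 m
robot covers 1.2500·0.4167 − ½·3.0000·0.4167² = 0.2604 m while stopping
person approaches 1.0000·(0.1500+0.4167) = 0.5667 m
C+Z_d+Z_r = 0.1500+0.0800+0.0800 = 0.3100 m
S_min ≈ 0.1875+0.2604+0.5667+0.3100  ⇒  S_min = 3179/2400 m

S_min = 3179/2400 m = 1.3246 m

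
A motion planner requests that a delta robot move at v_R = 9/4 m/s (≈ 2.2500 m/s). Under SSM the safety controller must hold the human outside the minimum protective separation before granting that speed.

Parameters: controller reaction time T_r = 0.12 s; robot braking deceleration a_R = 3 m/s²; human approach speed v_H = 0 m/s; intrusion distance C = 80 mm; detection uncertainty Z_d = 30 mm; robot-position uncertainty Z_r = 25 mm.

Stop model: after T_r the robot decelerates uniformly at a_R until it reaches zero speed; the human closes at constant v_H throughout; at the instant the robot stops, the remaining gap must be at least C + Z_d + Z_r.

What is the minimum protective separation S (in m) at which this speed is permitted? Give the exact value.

braking lasts T_s = (9/4)/3 = 0.7500 s
reaction-phase robot travel = 2.2500·0.1200 = 0.2700 m
braking distance = 2.2500²/(2·3.0000) = 0.8438 m
human over T_r+T_s: 0.0000·(0.1200+0.7500) = 0.0000 m
residual clearance needed = 0.0800+0.0300+0.0250 = 0.1350 m
S_min ≈ 0.2700+0.8438+0.0000+0.1350  ⇒  S_min = 999/800 m

S_min = 999/800 m = 1.2488 m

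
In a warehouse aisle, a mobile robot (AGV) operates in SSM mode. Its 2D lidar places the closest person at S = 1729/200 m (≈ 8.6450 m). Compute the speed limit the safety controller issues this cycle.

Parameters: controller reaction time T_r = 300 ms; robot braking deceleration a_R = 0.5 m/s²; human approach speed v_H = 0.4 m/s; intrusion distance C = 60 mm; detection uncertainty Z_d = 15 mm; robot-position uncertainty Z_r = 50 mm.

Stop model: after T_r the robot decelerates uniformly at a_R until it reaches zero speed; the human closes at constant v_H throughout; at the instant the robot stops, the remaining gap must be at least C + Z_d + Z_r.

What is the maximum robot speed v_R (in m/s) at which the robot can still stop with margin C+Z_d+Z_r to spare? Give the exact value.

collect terms ⇒ (1)·v_R² + (11/10)·v_R + (-42/5) = 0
  disc = (11/10)² − 4·(1)·(-42/5) = 3481/100 ; √disc = 59/10
  v_R = (−(11/10) + 59/10) / (2·(1)) = 12/5 m/s
check:
stop time T_s = (12/5)/(1/2) = 4.8000 s
robot in T_r: 2.4000·0.3000 = 0.7200 m
robot covers 2.4000·4.8000 − ½·0.5000·4.8000² = 5.7600 m while stopping
human closes 0.4000·5.1000 = 2.0400 m
C+Z_d+Z_r = 0.0600+0.0150+0.0500 = 0.1250 m
sum ≈ 0.7200+5.7600+2.0400+0.1250 ≈ 8.6450 m = S ✓

v_R_max = 12/5 m/s = 2.4000 m/s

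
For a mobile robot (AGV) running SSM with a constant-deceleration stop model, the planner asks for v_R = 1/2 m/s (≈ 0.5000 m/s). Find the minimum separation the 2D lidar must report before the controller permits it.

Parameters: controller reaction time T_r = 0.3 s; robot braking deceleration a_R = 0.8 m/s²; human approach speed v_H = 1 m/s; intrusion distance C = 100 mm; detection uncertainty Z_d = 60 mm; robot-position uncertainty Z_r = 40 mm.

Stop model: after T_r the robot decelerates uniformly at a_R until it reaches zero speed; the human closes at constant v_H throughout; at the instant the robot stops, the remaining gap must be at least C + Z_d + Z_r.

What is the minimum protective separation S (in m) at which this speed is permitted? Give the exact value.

S_min = 229/160 m = 1.4312 m

stop time T_s = (1/2)/(4/5) = 0.6250 s
robot covers v_R·T_r = 0.5000·0.3000 = 0.1500 m before braking
robot under decel: 0.5000²/(2·0.8000) = 0.1562 m
human over T_r+T_s: 1.0000·(0.3000+0.6250) = 0.9250 m
C+Z_d+Z_r = 0.1000+0.0600+0.0400 = 0.2000 m
S_min ≈ 0.1500+0.1562+0.9250+0.2000  ⇒  S_min = 229/160 m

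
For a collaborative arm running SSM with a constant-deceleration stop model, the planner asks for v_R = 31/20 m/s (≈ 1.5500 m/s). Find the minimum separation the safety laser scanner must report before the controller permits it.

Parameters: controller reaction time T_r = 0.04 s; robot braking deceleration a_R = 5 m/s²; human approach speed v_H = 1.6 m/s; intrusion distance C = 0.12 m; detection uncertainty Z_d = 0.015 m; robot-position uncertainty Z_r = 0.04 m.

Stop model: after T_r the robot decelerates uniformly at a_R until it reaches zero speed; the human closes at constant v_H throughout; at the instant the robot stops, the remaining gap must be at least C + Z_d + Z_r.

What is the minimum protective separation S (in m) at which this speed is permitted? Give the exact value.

S_min = 4149/4000 m = 1.0373 m

T_s = v_R/a_R = (31/20)/5 = 0.3100 s
robot covers v_R·T_r = 1.5500·0.0400 = 0.0620 m before braking
braking distance = 1.5500²/(2·5.0000) = 0.2402 m
human closes 1.6000·0.3500 = 0.5600 m
residual clearance needed = 0.1200+0.0150+0.0400 = 0.1750 m
S_min ≈ 0.0620+0.2402+0.5600+0.1750  ⇒  S_min = 4149/4000 m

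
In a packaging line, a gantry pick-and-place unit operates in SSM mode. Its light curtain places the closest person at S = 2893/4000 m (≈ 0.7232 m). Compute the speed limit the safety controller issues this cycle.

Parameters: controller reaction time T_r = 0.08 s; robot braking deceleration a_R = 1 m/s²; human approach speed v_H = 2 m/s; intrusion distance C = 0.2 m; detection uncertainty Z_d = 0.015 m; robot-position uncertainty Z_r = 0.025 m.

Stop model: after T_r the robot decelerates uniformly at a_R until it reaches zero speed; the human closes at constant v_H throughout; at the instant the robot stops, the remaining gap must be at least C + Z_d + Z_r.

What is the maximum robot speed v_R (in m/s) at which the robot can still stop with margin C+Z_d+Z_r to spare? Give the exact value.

v_R_max = 3/20 m/s = 0.1500 m/s

quadratic (1/2)·v² + (52/25)·v + (-1293/4000) = 0
  disc = (52/25)² − 4·(1/2)·(-1293/4000) = 49729/10000 ; √disc = 223/100
  v_R = (−(52/25) + 223/100) / (2·(1/2)) = 3/20 m/s
check:
T_s = v_R/a_R = (3/20)/1 = 0.1500 s
robot covers v_R·T_r = 0.1500·0.0800 = 0.0120 m before braking
braking distance = 0.1500²/(2·1.0000) = 0.0112 m
human closes 2.0000·0.2300 = 0.4600 m
residual clearance needed = 0.2000+0.0150+0.0250 = 0.2400 m
sum ≈ 0.0120+0.0112+0.4600+0.2400 ≈ 0.7232 m = S ✓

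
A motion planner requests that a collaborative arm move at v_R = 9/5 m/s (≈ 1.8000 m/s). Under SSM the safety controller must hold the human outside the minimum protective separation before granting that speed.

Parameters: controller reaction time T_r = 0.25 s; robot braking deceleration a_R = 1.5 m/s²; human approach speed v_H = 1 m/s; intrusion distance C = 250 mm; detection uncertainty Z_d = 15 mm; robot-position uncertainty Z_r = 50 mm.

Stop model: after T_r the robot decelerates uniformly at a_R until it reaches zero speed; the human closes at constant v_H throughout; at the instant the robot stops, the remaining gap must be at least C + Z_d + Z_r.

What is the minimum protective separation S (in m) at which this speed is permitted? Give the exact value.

S_min = 659/200 m = 3.2950 m

stop time T_s = (9/5)/(3/2) = 1.2000 s
robot in T_r: 1.8000·0.2500 = 0.4500 m
braking distance = 1.8000²/(2·1.5000) = 1.0800 m
human over T_r+T_s: 1.0000·(0.2500+1.2000) = 1.4500 m
C+Z_d+Z_r = 0.2500+0.0150+0.0500 = 0.3150 m
S_min ≈ 0.4500+1.0800+1.4500+0.3150  ⇒  S_min = 659/200 m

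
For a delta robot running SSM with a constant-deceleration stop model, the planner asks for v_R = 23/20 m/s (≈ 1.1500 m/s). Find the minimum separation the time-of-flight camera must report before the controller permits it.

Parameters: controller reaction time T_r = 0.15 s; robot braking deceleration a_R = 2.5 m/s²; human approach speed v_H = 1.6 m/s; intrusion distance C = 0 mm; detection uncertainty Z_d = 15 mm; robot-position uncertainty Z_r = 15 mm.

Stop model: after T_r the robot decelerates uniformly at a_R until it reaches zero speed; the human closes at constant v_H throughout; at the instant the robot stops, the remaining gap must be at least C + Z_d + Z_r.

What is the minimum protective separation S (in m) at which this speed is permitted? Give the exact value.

braking lasts T_s = (23/20)/(5/2) = 0.4600 s
reaction-phase robot travel = 1.1500·0.1500 = 0.1725 m
robot under decel: 1.1500²/(2·2.5000) = 0.2645 m
person approaches 1.6000·(0.1500+0.4600) = 0.9760 m
residual clearance needed = 0.0000+0.0150+0.0150 = 0.0300 m
S_min ≈ 0.1725+0.2645+0.9760+0.0300  ⇒  S_min = 1443/1000 m

S_min = 1443/1000 m = 1.4430 m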